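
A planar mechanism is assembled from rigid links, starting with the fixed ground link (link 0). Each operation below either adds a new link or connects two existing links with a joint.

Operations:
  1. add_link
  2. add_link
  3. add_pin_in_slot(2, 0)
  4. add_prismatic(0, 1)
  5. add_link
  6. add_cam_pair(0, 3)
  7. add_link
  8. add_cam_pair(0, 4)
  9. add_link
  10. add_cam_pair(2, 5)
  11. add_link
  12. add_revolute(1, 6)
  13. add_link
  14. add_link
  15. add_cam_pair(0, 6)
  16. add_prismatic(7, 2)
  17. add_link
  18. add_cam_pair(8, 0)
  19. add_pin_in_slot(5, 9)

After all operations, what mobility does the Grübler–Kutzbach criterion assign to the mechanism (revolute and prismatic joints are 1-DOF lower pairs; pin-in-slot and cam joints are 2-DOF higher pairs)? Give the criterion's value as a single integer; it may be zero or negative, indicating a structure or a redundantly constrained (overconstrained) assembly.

M = 14

(L,J1,J2)=(1,0,0); link0 fixed
link1: (2,0,0)
link2: (3,0,0)
PS 2-0 [J2]: (3,0,1)
P 0-1 [J1]: (3,1,1)
link3: (4,1,1)
C 0-3 [J2]: (4,1,2)
link4: (5,1,2)
C 0-4 [J2]: (5,1,3)
link5: (6,1,3)
C 2-5 [J2]: (6,1,4)
link6: (7,1,4)
R 1-6 [J1]: (7,2,4)
link7: (8,2,4)
link8: (9,2,4)
C 0-6 [J2]: (9,2,5)
P 7-2 [J1]: (9,3,5)
link9: (10,3,5)
C 8-0 [J2]: (10,3,6)
PS 5-9 [J2]: (10,3,7)
Grübler: 3·9 − 2·3 − 7 = 14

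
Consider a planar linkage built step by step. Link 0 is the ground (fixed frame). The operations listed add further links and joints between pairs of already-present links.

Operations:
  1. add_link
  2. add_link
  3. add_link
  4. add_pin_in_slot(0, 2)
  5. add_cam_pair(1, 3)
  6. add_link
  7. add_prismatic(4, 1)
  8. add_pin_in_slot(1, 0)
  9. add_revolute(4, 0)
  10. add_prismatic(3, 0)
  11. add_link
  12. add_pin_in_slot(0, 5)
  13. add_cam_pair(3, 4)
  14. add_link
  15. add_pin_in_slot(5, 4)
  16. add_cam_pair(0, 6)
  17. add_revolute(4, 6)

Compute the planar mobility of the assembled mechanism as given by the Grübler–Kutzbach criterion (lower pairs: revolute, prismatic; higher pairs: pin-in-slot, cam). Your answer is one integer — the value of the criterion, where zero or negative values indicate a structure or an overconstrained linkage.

M = 3

link 0 = ground. State L|J1|J2 = 1|0|0
+link1  2|0|0
+link2  3|0|0
+link3  4|0|0
PS(0,2) f=2→J2  4|0|1
C(1,3) f=2→J2  4|0|2
+link4  5|0|2
P(4,1) f=1→J1  5|1|2
PS(1,0) f=2→J2  5|1|3
R(4,0) f=1→J1  5|2|3
P(3,0) f=1→J1  5|3|3
+link5  6|3|3
PS(0,5) f=2→J2  6|3|4
C(3,4) f=2→J2  6|3|5
+link6  7|3|5
PS(5,4) f=2→J2  7|3|6
C(0,6) f=2→J2  7|3|7
R(4,6) f=1→J1  7|4|7
M = 3(7−1)−2·4−7 = 18−8−7 = 3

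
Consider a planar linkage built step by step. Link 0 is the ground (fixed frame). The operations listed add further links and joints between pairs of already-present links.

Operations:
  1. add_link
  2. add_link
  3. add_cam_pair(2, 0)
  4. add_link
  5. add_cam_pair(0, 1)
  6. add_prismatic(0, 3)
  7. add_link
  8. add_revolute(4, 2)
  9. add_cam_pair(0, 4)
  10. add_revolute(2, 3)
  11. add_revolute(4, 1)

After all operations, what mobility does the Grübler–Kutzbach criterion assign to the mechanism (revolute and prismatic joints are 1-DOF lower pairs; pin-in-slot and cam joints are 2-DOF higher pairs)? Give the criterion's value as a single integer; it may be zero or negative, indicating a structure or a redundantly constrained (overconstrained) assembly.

M = 1

L=1 J1=0 J2=0
add link → L=2 J1=0 J2=0
add link → L=3 J1=0 J2=0
C@2,0 dof=2 J2 → L=3 J1=0 J2=1
add link → L=4 J1=0 J2=1
C@0,1 dof=2 J2 → L=4 J1=0 J2=2
P@0,3 dof=1 J1 → L=4 J1=1 J2=2
add link → L=5 J1=1 J2=2
R@4,2 dof=1 J1 → L=5 J1=2 J2=2
C@0,4 dof=2 J2 → L=5 J1=2 J2=3
R@2,3 dof=1 J1 → L=5 J1=3 J2=3
R@4,1 dof=1 J1 → L=5 J1=4 J2=3
M=3(L−1)−2J1−J2=3·4−2·4−3=1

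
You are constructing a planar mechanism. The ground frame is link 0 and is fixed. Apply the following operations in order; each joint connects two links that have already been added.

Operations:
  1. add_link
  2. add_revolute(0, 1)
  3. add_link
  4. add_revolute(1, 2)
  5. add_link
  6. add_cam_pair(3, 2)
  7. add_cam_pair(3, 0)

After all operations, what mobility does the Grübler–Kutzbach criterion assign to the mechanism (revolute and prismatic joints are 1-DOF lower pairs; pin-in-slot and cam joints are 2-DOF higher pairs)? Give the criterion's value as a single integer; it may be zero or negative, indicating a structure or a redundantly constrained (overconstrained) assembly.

ground; <1,0,0>
#1 <2,0,0>
R:0↔1 J1 <2,1,0>
#2 <3,1,0>
R:1↔2 J1 <3,2,0>
#3 <4,2,0>
C:3↔2 J2 <4,2,1>
C:3↔0 J2 <4,2,2>
3×3 − 2×2 − 1×2 = 3

M = 3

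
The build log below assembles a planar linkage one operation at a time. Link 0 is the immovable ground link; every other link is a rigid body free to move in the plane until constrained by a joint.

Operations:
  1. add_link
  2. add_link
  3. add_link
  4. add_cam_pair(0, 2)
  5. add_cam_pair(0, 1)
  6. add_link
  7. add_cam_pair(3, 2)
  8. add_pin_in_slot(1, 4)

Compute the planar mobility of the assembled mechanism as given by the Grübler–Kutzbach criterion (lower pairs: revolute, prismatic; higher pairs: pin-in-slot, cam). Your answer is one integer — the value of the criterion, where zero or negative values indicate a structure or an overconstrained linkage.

M = 8

(L,J1,J2)=(1,0,0); link0 fixed
link1: (2,0,0)
link2: (3,0,0)
link3: (4,0,0)
C 0-2 [J2]: (4,0,1)
C 0-1 [J2]: (4,0,2)
link4: (5,0,2)
C 3-2 [J2]: (5,0,3)
PS 1-4 [J2]: (5,0,4)
Grübler: 3·4 − 2·0 − 4 = 8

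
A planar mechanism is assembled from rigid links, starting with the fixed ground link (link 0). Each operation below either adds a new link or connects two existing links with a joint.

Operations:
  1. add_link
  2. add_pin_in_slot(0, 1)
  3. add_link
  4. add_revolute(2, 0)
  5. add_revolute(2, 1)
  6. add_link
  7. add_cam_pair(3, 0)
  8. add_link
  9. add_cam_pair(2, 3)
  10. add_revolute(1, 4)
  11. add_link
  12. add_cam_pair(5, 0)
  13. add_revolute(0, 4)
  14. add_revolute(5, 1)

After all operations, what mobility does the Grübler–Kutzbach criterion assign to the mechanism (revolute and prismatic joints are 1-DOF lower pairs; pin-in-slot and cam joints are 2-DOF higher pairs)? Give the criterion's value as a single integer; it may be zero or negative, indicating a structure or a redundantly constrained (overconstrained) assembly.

ground; <1,0,0>
#1 <2,0,0>
PS:0↔1 J2 <2,0,1>
#2 <3,0,1>
R:2↔0 J1 <3,1,1>
R:2↔1 J1 <3,2,1>
#3 <4,2,1>
C:3↔0 J2 <4,2,2>
#4 <5,2,2>
C:2↔3 J2 <5,2,3>
R:1↔4 J1 <5,3,3>
#5 <6,3,3>
C:5↔0 J2 <6,3,4>
R:0↔4 J1 <6,4,4>
R:5↔1 J1 <6,5,4>
3×5 − 2×5 − 1×4 = 1

M = 1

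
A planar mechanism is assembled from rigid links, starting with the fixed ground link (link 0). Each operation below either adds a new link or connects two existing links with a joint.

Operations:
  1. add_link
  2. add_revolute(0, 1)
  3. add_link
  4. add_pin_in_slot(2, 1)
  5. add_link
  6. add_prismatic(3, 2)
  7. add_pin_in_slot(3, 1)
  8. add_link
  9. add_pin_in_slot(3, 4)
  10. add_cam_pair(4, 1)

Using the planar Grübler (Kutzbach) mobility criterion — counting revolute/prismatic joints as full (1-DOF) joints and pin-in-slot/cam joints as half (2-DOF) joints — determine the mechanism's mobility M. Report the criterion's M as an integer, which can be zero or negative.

link 0 = ground. State L|J1|J2 = 1|0|0
+link1  2|0|0
R(0,1) f=1→J1  2|1|0
+link2  3|1|0
PS(2,1) f=2→J2  3|1|1
+link3  4|1|1
P(3,2) f=1→J1  4|2|1
PS(3,1) f=2→J2  4|2|2
+link4  5|2|2
PS(3,4) f=2→J2  5|2|3
C(4,1) f=2→J2  5|2|4
M = 3(5−1)−2·2−4 = 12−4−4 = 4

M = 4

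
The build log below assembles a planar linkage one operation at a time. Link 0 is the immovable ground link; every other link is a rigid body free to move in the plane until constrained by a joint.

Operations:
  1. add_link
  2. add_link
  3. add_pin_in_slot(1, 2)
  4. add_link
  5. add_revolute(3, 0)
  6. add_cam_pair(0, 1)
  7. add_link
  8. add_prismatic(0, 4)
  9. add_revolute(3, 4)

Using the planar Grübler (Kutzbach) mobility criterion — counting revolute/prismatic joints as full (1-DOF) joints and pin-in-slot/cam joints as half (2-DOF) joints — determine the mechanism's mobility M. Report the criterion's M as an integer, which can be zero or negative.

link 0 = ground. State L|J1|J2 = 1|0|0
+link1  2|0|0
+link2  3|0|0
PS(1,2) f=2→J2  3|0|1
+link3  4|0|1
R(3,0) f=1→J1  4|1|1
C(0,1) f=2→J2  4|1|2
+link4  5|1|2
P(0,4) f=1→J1  5|2|2
R(3,4) f=1→J1  5|3|2
M = 3(5−1)−2·3−2 = 12−6−2 = 4

M = 4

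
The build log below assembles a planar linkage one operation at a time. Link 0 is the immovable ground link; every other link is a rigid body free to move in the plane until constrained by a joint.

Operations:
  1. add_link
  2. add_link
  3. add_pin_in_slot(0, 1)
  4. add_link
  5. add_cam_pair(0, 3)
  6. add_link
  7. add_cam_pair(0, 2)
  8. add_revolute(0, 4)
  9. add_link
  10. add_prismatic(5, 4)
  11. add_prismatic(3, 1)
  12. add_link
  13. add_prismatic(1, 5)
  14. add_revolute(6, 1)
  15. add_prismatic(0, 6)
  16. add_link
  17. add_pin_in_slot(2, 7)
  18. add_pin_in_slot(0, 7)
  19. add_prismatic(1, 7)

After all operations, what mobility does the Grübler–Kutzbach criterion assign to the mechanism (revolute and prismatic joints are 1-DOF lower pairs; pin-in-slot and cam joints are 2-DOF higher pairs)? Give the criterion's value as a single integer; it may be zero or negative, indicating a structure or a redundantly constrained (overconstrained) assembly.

(L,J1,J2)=(1,0,0); link0 fixed
link1: (2,0,0)
link2: (3,0,0)
PS 0-1 [J2]: (3,0,1)
link3: (4,0,1)
C 0-3 [J2]: (4,0,2)
link4: (5,0,2)
C 0-2 [J2]: (5,0,3)
R 0-4 [J1]: (5,1,3)
link5: (6,1,3)
P 5-4 [J1]: (6,2,3)
P 3-1 [J1]: (6,3,3)
link6: (7,3,3)
P 1-5 [J1]: (7,4,3)
R 6-1 [J1]: (7,5,3)
P 0-6 [J1]: (7,6,3)
link7: (8,6,3)
PS 2-7 [J2]: (8,6,4)
PS 0-7 [J2]: (8,6,5)
P 1-7 [J1]: (8,7,5)
Grübler: 3·7 − 2·7 − 5 = 2

M = 2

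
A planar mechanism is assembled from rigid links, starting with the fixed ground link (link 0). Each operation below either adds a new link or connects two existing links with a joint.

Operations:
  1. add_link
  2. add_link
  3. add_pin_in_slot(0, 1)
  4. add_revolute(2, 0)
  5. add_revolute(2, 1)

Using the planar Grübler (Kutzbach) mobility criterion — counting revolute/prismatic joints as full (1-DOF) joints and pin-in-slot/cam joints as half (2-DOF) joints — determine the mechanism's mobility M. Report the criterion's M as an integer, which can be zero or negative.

link 0 = ground. State L|J1|J2 = 1|0|0
+link1  2|0|0
+link2  3|0|0
PS(0,1) f=2→J2  3|0|1
R(2,0) f=1→J1  3|1|1
R(2,1) f=1→J1  3|2|1
M = 3(3−1)−2·2−1 = 6−4−1 = 1

M = 1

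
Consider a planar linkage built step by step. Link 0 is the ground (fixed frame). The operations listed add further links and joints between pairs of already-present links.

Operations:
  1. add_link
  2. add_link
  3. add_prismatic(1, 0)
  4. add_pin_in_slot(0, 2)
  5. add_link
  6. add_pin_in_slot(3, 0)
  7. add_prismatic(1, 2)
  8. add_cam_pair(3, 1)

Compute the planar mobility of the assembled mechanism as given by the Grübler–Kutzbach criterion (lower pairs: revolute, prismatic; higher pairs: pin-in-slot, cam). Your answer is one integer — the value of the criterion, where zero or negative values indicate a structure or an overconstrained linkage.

M = 2

L=1 J1=0 J2=0
add link → L=2 J1=0 J2=0
add link → L=3 J1=0 J2=0
P@1,0 dof=1 J1 → L=3 J1=1 J2=0
PS@0,2 dof=2 J2 → L=3 J1=1 J2=1
add link → L=4 J1=1 J2=1
PS@3,0 dof=2 J2 → L=4 J1=1 J2=2
P@1,2 dof=1 J1 → L=4 J1=2 J2=2
C@3,1 dof=2 J2 → L=4 J1=2 J2=3
M=3(L−1)−2J1−J2=3·3−2·2−3=2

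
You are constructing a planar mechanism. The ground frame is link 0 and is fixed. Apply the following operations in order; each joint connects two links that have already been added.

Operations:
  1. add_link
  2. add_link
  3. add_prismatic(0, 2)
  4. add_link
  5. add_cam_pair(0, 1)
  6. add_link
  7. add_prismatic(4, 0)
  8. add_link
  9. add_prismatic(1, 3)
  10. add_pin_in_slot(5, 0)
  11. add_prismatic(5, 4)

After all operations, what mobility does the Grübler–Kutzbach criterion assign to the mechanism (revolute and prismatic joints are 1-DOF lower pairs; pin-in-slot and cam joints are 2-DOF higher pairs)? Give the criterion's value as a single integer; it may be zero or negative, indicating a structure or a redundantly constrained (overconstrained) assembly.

M = 5

L=1 J1=0 J2=0
add link → L=2 J1=0 J2=0
add link → L=3 J1=0 J2=0
P@0,2 dof=1 J1 → L=3 J1=1 J2=0
add link → L=4 J1=1 J2=0
C@0,1 dof=2 J2 → L=4 J1=1 J2=1
add link → L=5 J1=1 J2=1
P@4,0 dof=1 J1 → L=5 J1=2 J2=1
add link → L=6 J1=2 J2=1
P@1,3 dof=1 J1 → L=6 J1=3 J2=1
PS@5,0 dof=2 J2 → L=6 J1=3 J2=2
P@5,4 dof=1 J1 → L=6 J1=4 J2=2
M=3(L−1)−2J1−J2=3·5−2·4−2=5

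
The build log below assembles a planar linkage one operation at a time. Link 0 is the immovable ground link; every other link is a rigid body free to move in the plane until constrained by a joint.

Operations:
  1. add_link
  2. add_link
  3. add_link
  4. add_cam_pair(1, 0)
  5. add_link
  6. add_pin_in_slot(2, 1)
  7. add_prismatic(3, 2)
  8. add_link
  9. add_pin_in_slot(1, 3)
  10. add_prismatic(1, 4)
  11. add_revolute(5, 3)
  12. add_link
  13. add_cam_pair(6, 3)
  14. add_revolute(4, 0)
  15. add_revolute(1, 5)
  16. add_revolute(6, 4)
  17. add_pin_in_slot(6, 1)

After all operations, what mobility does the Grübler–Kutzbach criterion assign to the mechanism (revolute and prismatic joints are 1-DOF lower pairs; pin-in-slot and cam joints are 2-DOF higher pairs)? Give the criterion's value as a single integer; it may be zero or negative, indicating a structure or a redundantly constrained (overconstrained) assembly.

M = 1

[1;0;0] (link 0 is ground)
L+ [2;0;0]
L+ [3;0;0]
L+ [4;0;0]
C(1,0)∈J2 [4;0;1]
L+ [5;0;1]
PS(2,1)∈J2 [5;0;2]
P(3,2)∈J1 [5;1;2]
L+ [6;1;2]
PS(1,3)∈J2 [6;1;3]
P(1,4)∈J1 [6;2;3]
R(5,3)∈J1 [6;3;3]
L+ [7;3;3]
C(6,3)∈J2 [7;3;4]
R(4,0)∈J1 [7;4;4]
R(1,5)∈J1 [7;5;4]
R(6,4)∈J1 [7;6;4]
PS(6,1)∈J2 [7;6;5]
mobility = 18 − 12 − 5 = 1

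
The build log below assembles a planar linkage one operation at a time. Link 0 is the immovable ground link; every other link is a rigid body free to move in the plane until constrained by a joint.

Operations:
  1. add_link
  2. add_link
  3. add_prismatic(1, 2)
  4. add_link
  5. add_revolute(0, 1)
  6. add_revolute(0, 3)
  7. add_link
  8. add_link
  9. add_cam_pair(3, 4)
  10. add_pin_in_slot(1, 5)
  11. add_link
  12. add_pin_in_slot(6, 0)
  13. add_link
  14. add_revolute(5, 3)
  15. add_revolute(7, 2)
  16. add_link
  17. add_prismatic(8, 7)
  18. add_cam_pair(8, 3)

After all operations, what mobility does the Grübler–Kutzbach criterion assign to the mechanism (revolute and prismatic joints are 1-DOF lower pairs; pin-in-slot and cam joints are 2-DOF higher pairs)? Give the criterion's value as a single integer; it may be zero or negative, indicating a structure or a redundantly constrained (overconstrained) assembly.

(L,J1,J2)=(1,0,0); link0 fixed
link1: (2,0,0)
link2: (3,0,0)
P 1-2 [J1]: (3,1,0)
link3: (4,1,0)
R 0-1 [J1]: (4,2,0)
R 0-3 [J1]: (4,3,0)
link4: (5,3,0)
link5: (6,3,0)
C 3-4 [J2]: (6,3,1)
PS 1-5 [J2]: (6,3,2)
link6: (7,3,2)
PS 6-0 [J2]: (7,3,3)
link7: (8,3,3)
R 5-3 [J1]: (8,4,3)
R 7-2 [J1]: (8,5,3)
link8: (9,5,3)
P 8-7 [J1]: (9,6,3)
C 8-3 [J2]: (9,6,4)
Grübler: 3·8 − 2·6 − 4 = 8

M = 8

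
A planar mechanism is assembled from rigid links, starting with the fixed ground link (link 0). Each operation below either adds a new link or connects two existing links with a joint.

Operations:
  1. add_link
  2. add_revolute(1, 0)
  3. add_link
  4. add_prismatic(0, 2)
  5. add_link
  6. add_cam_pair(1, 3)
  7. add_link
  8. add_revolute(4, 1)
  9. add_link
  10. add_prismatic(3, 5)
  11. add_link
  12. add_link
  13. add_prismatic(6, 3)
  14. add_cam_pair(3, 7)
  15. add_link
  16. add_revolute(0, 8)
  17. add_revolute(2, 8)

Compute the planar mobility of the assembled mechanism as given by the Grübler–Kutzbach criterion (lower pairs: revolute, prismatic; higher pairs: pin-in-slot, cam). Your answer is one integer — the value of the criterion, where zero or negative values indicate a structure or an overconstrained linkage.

L=1 J1=0 J2=0
add link → L=2 J1=0 J2=0
R@1,0 dof=1 J1 → L=2 J1=1 J2=0
add link → L=3 J1=1 J2=0
P@0,2 dof=1 J1 → L=3 J1=2 J2=0
add link → L=4 J1=2 J2=0
C@1,3 dof=2 J2 → L=4 J1=2 J2=1
add link → L=5 J1=2 J2=1
R@4,1 dof=1 J1 → L=5 J1=3 J2=1
add link → L=6 J1=3 J2=1
P@3,5 dof=1 J1 → L=6 J1=4 J2=1
add link → L=7 J1=4 J2=1
add link → L=8 J1=4 J2=1
P@6,3 dof=1 J1 → L=8 J1=5 J2=1
C@3,7 dof=2 J2 → L=8 J1=5 J2=2
add link → L=9 J1=5 J2=2
R@0,8 dof=1 J1 → L=9 J1=6 J2=2
R@2,8 dof=1 J1 → L=9 J1=7 J2=2
M=3(L−1)−2J1−J2=3·8−2·7−2=8

M = 8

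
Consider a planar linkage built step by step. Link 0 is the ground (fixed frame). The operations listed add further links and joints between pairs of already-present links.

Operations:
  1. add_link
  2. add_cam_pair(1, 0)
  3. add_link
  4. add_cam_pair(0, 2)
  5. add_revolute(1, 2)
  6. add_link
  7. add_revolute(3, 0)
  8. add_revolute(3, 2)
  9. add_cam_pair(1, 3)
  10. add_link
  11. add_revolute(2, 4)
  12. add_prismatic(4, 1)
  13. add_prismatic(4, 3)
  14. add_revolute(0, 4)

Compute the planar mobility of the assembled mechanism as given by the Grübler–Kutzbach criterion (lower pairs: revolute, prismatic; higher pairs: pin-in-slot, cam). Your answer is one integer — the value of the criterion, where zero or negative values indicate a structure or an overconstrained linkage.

M = -5

[1;0;0] (link 0 is ground)
L+ [2;0;0]
C(1,0)∈J2 [2;0;1]
L+ [3;0;1]
C(0,2)∈J2 [3;0;2]
R(1,2)∈J1 [3;1;2]
L+ [4;1;2]
R(3,0)∈J1 [4;2;2]
R(3,2)∈J1 [4;3;2]
C(1,3)∈J2 [4;3;3]
L+ [5;3;3]
R(2,4)∈J1 [5;4;3]
P(4,1)∈J1 [5;5;3]
P(4,3)∈J1 [5;6;3]
R(0,4)∈J1 [5;7;3]
mobility = 12 − 14 − 3 = -5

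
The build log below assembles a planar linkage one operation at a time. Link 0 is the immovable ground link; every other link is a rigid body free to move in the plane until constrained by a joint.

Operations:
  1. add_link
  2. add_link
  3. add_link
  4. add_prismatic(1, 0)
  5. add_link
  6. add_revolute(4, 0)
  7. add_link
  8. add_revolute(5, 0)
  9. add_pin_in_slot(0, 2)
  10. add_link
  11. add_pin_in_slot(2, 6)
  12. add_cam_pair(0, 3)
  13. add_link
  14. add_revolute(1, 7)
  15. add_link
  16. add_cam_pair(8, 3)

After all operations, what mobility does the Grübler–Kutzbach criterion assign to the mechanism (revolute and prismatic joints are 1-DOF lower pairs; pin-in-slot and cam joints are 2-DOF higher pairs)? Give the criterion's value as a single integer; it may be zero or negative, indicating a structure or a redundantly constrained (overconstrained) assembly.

M = 12

L=1 J1=0 J2=0
add link → L=2 J1=0 J2=0
add link → L=3 J1=0 J2=0
add link → L=4 J1=0 J2=0
P@1,0 dof=1 J1 → L=4 J1=1 J2=0
add link → L=5 J1=1 J2=0
R@4,0 dof=1 J1 → L=5 J1=2 J2=0
add link → L=6 J1=2 J2=0
R@5,0 dof=1 J1 → L=6 J1=3 J2=0
PS@0,2 dof=2 J2 → L=6 J1=3 J2=1
add link → L=7 J1=3 J2=1
PS@2,6 dof=2 J2 → L=7 J1=3 J2=2
C@0,3 dof=2 J2 → L=7 J1=3 J2=3
add link → L=8 J1=3 J2=3
R@1,7 dof=1 J1 → L=8 J1=4 J2=3
add link → L=9 J1=4 J2=3
C@8,3 dof=2 J2 → L=9 J1=4 J2=4
M=3(L−1)−2J1−J2=3·8−2·4−4=12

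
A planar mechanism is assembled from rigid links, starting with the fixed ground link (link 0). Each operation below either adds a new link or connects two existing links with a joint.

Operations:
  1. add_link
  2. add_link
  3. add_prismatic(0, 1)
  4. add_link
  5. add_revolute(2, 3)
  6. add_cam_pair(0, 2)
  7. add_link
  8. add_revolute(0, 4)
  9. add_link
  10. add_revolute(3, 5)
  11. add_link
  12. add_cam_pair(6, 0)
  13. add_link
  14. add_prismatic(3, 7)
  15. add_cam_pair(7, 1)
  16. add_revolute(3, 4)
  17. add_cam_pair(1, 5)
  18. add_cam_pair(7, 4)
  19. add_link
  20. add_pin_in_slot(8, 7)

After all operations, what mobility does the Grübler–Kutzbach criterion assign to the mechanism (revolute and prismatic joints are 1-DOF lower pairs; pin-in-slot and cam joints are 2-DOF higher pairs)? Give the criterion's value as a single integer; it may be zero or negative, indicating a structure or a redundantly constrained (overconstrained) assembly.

M = 6

L=1 J1=0 J2=0
add link → L=2 J1=0 J2=0
add link → L=3 J1=0 J2=0
P@0,1 dof=1 J1 → L=3 J1=1 J2=0
add link → L=4 J1=1 J2=0
R@2,3 dof=1 J1 → L=4 J1=2 J2=0
C@0,2 dof=2 J2 → L=4 J1=2 J2=1
add link → L=5 J1=2 J2=1
R@0,4 dof=1 J1 → L=5 J1=3 J2=1
add link → L=6 J1=3 J2=1
R@3,5 dof=1 J1 → L=6 J1=4 J2=1
add link → L=7 J1=4 J2=1
C@6,0 dof=2 J2 → L=7 J1=4 J2=2
add link → L=8 J1=4 J2=2
P@3,7 dof=1 J1 → L=8 J1=5 J2=2
C@7,1 dof=2 J2 → L=8 J1=5 J2=3
R@3,4 dof=1 J1 → L=8 J1=6 J2=3
C@1,5 dof=2 J2 → L=8 J1=6 J2=4
C@7,4 dof=2 J2 → L=8 J1=6 J2=5
add link → L=9 J1=6 J2=5
PS@8,7 dof=2 J2 → L=9 J1=6 J2=6
M=3(L−1)−2J1−J2=3·8−2·6−6=6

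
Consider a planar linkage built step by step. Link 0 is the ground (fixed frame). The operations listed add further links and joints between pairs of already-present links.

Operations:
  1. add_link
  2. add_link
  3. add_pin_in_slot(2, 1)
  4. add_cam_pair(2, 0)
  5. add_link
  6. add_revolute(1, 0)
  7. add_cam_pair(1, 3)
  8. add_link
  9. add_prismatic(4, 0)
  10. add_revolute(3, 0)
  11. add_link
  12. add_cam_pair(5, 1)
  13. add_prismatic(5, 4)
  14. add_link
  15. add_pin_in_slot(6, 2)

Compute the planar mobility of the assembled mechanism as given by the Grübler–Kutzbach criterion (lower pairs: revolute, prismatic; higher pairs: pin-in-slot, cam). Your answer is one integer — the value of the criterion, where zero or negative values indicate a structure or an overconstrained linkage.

M = 5

link 0 = ground. State L|J1|J2 = 1|0|0
+link1  2|0|0
+link2  3|0|0
PS(2,1) f=2→J2  3|0|1
C(2,0) f=2→J2  3|0|2
+link3  4|0|2
R(1,0) f=1→J1  4|1|2
C(1,3) f=2→J2  4|1|3
+link4  5|1|3
P(4,0) f=1→J1  5|2|3
R(3,0) f=1→J1  5|3|3
+link5  6|3|3
C(5,1) f=2→J2  6|3|4
P(5,4) f=1→J1  6|4|4
+link6  7|4|4
PS(6,2) f=2→J2  7|4|5
M = 3(7−1)−2·4−5 = 18−8−5 = 5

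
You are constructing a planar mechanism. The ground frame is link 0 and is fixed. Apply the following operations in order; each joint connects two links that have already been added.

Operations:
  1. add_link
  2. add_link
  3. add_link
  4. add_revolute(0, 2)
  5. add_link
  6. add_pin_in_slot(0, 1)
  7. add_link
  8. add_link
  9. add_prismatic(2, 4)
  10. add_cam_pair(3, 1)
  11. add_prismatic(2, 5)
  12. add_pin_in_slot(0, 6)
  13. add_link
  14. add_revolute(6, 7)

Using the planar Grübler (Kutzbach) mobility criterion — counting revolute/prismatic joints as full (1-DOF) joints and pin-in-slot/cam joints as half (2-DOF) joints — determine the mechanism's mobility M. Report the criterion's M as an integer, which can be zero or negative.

L=1 J1=0 J2=0
add link → L=2 J1=0 J2=0
add link → L=3 J1=0 J2=0
add link → L=4 J1=0 J2=0
R@0,2 dof=1 J1 → L=4 J1=1 J2=0
add link → L=5 J1=1 J2=0
PS@0,1 dof=2 J2 → L=5 J1=1 J2=1
add link → L=6 J1=1 J2=1
add link → L=7 J1=1 J2=1
P@2,4 dof=1 J1 → L=7 J1=2 J2=1
C@3,1 dof=2 J2 → L=7 J1=2 J2=2
P@2,5 dof=1 J1 → L=7 J1=3 J2=2
PS@0,6 dof=2 J2 → L=7 J1=3 J2=3
add link → L=8 J1=3 J2=3
R@6,7 dof=1 J1 → L=8 J1=4 J2=3
M=3(L−1)−2J1−J2=3·7−2·4−3=10

M = 10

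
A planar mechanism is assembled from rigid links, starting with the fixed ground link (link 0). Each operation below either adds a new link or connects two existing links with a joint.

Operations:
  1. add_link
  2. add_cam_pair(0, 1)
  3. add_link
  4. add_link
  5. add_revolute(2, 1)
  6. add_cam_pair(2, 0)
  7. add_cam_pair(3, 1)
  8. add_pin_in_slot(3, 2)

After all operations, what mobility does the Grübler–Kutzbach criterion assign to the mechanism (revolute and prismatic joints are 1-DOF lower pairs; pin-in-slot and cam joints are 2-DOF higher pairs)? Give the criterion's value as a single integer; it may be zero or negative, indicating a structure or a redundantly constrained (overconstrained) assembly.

M = 3

link 0 = ground. State L|J1|J2 = 1|0|0
+link1  2|0|0
C(0,1) f=2→J2  2|0|1
+link2  3|0|1
+link3  4|0|1
R(2,1) f=1→J1  4|1|1
C(2,0) f=2→J2  4|1|2
C(3,1) f=2→J2  4|1|3
PS(3,2) f=2→J2  4|1|4
M = 3(4−1)−2·1−4 = 9−2−4 = 3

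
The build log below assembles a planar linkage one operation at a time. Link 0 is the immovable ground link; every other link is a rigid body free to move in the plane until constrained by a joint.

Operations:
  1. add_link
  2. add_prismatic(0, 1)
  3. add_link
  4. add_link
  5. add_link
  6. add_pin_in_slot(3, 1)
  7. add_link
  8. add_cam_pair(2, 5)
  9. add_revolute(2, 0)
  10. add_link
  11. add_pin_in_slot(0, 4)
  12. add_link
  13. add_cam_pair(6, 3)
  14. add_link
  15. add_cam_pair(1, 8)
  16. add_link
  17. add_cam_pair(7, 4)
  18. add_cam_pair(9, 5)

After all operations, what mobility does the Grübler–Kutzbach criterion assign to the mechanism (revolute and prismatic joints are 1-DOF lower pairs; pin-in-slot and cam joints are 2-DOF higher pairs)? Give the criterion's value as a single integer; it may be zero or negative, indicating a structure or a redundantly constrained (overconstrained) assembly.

M = 16

link 0 = ground. State L|J1|J2 = 1|0|0
+link1  2|0|0
P(0,1) f=1→J1  2|1|0
+link2  3|1|0
+link3  4|1|0
+link4  5|1|0
PS(3,1) f=2→J2  5|1|1
+link5  6|1|1
C(2,5) f=2→J2  6|1|2
R(2,0) f=1→J1  6|2|2
+link6  7|2|2
PS(0,4) f=2→J2  7|2|3
+link7  8|2|3
C(6,3) f=2→J2  8|2|4
+link8  9|2|4
C(1,8) f=2→J2  9|2|5
+link9  10|2|5
C(7,4) f=2→J2  10|2|6
C(9,5) f=2→J2  10|2|7
M = 3(10−1)−2·2−7 = 27−4−7 = 16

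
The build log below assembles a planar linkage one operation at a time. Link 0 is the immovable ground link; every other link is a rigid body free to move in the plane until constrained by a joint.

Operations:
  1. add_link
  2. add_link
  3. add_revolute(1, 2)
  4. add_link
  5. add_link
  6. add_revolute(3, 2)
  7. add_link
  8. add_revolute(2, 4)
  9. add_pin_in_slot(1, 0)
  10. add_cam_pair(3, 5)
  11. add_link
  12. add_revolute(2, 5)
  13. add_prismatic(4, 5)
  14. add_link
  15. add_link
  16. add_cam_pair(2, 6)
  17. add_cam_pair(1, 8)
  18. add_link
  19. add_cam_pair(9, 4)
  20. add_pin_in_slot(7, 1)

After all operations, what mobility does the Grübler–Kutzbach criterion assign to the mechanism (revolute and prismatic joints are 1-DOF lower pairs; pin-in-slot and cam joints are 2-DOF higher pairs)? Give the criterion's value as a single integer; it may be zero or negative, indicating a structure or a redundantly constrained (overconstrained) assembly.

M = 11

L=1 J1=0 J2=0
add link → L=2 J1=0 J2=0
add link → L=3 J1=0 J2=0
R@1,2 dof=1 J1 → L=3 J1=1 J2=0
add link → L=4 J1=1 J2=0
add link → L=5 J1=1 J2=0
R@3,2 dof=1 J1 → L=5 J1=2 J2=0
add link → L=6 J1=2 J2=0
R@2,4 dof=1 J1 → L=6 J1=3 J2=0
PS@1,0 dof=2 J2 → L=6 J1=3 J2=1
C@3,5 dof=2 J2 → L=6 J1=3 J2=2
add link → L=7 J1=3 J2=2
R@2,5 dof=1 J1 → L=7 J1=4 J2=2
P@4,5 dof=1 J1 → L=7 J1=5 J2=2
add link → L=8 J1=5 J2=2
add link → L=9 J1=5 J2=2
C@2,6 dof=2 J2 → L=9 J1=5 J2=3
C@1,8 dof=2 J2 → L=9 J1=5 J2=4
add link → L=10 J1=5 J2=4
C@9,4 dof=2 J2 → L=10 J1=5 J2=5
PS@7,1 dof=2 J2 → L=10 J1=5 J2=6
M=3(L−1)−2J1−J2=3·9−2·5−6=11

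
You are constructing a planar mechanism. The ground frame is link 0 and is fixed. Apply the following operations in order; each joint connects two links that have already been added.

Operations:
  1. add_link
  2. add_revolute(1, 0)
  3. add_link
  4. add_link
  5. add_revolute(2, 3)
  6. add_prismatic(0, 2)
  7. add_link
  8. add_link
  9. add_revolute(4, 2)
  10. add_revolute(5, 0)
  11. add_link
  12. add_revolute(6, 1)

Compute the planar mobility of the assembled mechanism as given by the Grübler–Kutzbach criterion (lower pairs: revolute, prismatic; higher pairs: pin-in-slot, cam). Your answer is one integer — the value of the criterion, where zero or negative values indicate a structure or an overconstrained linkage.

M = 6

link 0 = ground. State L|J1|J2 = 1|0|0
+link1  2|0|0
R(1,0) f=1→J1  2|1|0
+link2  3|1|0
+link3  4|1|0
R(2,3) f=1→J1  4|2|0
P(0,2) f=1→J1  4|3|0
+link4  5|3|0
+link5  6|3|0
R(4,2) f=1→J1  6|4|0
R(5,0) f=1→J1  6|5|0
+link6  7|5|0
R(6,1) f=1→J1  7|6|0
M = 3(7−1)−2·6−0 = 18−12−0 = 6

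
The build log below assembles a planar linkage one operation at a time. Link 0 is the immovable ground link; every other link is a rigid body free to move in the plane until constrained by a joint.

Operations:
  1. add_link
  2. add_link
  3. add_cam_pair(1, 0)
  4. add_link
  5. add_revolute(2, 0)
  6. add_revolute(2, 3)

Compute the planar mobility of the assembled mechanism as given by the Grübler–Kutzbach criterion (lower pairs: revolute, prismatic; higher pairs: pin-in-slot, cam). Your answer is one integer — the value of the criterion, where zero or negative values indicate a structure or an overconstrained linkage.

L=1 J1=0 J2=0
add link → L=2 J1=0 J2=0
add link → L=3 J1=0 J2=0
C@1,0 dof=2 J2 → L=3 J1=0 J2=1
add link → L=4 J1=0 J2=1
R@2,0 dof=1 J1 → L=4 J1=1 J2=1
R@2,3 dof=1 J1 → L=4 J1=2 J2=1
M=3(L−1)−2J1−J2=3·3−2·2−1=4

M = 4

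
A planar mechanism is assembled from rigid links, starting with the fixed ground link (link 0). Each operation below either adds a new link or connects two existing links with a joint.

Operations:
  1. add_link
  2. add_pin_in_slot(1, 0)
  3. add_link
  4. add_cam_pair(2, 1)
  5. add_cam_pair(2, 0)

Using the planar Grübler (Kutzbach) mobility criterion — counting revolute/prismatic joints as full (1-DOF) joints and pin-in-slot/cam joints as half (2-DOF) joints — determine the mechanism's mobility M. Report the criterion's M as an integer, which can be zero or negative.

M = 3

[1;0;0] (link 0 is ground)
L+ [2;0;0]
PS(1,0)∈J2 [2;0;1]
L+ [3;0;1]
C(2,1)∈J2 [3;0;2]
C(2,0)∈J2 [3;0;3]
mobility = 6 − 0 − 3 = 3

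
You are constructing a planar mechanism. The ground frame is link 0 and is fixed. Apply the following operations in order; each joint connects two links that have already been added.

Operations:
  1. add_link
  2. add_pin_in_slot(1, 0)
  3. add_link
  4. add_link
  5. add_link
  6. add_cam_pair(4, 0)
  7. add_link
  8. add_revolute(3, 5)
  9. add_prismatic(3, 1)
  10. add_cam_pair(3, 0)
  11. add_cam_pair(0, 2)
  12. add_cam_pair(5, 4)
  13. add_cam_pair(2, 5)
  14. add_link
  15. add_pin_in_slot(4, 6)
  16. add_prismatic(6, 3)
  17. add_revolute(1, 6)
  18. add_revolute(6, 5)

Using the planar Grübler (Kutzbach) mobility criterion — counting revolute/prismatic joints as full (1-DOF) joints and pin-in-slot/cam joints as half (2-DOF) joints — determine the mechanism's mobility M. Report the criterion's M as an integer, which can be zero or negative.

M = 1

[1;0;0] (link 0 is ground)
L+ [2;0;0]
PS(1,0)∈J2 [2;0;1]
L+ [3;0;1]
L+ [4;0;1]
L+ [5;0;1]
C(4,0)∈J2 [5;0;2]
L+ [6;0;2]
R(3,5)∈J1 [6;1;2]
P(3,1)∈J1 [6;2;2]
C(3,0)∈J2 [6;2;3]
C(0,2)∈J2 [6;2;4]
C(5,4)∈J2 [6;2;5]
C(2,5)∈J2 [6;2;6]
L+ [7;2;6]
PS(4,6)∈J2 [7;2;7]
P(6,3)∈J1 [7;3;7]
R(1,6)∈J1 [7;4;7]
R(6,5)∈J1 [7;5;7]
mobility = 18 − 10 − 7 = 1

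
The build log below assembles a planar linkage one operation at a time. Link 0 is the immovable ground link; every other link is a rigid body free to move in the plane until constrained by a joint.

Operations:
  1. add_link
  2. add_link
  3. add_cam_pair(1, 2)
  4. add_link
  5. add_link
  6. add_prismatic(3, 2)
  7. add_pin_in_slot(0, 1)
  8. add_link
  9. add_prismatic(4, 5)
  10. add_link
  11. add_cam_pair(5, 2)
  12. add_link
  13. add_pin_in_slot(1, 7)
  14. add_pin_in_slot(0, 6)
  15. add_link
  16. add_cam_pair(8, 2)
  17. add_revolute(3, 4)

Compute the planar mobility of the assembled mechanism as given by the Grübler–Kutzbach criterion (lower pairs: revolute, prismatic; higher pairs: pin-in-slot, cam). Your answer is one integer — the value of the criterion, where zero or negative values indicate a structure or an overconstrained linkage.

M = 12

link 0 = ground. State L|J1|J2 = 1|0|0
+link1  2|0|0
+link2  3|0|0
C(1,2) f=2→J2  3|0|1
+link3  4|0|1
+link4  5|0|1
P(3,2) f=1→J1  5|1|1
PS(0,1) f=2→J2  5|1|2
+link5  6|1|2
P(4,5) f=1→J1  6|2|2
+link6  7|2|2
C(5,2) f=2→J2  7|2|3
+link7  8|2|3
PS(1,7) f=2→J2  8|2|4
PS(0,6) f=2→J2  8|2|5
+link8  9|2|5
C(8,2) f=2→J2  9|2|6
R(3,4) f=1→J1  9|3|6
M = 3(9−1)−2·3−6 = 24−6−6 = 12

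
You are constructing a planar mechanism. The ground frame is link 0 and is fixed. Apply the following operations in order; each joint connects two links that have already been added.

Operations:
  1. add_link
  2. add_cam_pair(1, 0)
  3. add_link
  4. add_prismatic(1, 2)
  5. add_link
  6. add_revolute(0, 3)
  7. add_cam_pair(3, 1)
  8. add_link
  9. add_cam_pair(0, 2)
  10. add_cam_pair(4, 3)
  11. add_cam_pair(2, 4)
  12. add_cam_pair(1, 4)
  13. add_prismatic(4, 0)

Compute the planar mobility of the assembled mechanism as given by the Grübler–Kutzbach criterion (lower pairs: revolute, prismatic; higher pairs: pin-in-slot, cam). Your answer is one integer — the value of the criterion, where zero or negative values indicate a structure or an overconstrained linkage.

M = 0

[1;0;0] (link 0 is ground)
L+ [2;0;0]
C(1,0)∈J2 [2;0;1]
L+ [3;0;1]
P(1,2)∈J1 [3;1;1]
L+ [4;1;1]
R(0,3)∈J1 [4;2;1]
C(3,1)∈J2 [4;2;2]
L+ [5;2;2]
C(0,2)∈J2 [5;2;3]
C(4,3)∈J2 [5;2;4]
C(2,4)∈J2 [5;2;5]
C(1,4)∈J2 [5;2;6]
P(4,0)∈J1 [5;3;6]
mobility = 12 − 6 − 6 = 0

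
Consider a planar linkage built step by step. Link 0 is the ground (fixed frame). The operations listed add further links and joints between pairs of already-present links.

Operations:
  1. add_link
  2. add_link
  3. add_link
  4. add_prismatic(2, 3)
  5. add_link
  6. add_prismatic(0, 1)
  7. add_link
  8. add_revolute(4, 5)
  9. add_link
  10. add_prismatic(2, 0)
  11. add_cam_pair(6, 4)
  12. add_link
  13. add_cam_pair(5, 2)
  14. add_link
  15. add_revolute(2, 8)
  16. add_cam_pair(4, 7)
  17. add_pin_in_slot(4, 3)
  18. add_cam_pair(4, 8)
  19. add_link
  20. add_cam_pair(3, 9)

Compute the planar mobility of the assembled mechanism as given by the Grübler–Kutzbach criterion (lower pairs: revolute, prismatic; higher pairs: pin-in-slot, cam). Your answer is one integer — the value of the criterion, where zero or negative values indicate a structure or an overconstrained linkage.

M = 11

link 0 = ground. State L|J1|J2 = 1|0|0
+link1  2|0|0
+link2  3|0|0
+link3  4|0|0
P(2,3) f=1→J1  4|1|0
+link4  5|1|0
P(0,1) f=1→J1  5|2|0
+link5  6|2|0
R(4,5) f=1→J1  6|3|0
+link6  7|3|0
P(2,0) f=1→J1  7|4|0
C(6,4) f=2→J2  7|4|1
+link7  8|4|1
C(5,2) f=2→J2  8|4|2
+link8  9|4|2
R(2,8) f=1→J1  9|5|2
C(4,7) f=2→J2  9|5|3
PS(4,3) f=2→J2  9|5|4
C(4,8) f=2→J2  9|5|5
+link9  10|5|5
C(3,9) f=2→J2  10|5|6
M = 3(10−1)−2·5−6 = 27−10−6 = 11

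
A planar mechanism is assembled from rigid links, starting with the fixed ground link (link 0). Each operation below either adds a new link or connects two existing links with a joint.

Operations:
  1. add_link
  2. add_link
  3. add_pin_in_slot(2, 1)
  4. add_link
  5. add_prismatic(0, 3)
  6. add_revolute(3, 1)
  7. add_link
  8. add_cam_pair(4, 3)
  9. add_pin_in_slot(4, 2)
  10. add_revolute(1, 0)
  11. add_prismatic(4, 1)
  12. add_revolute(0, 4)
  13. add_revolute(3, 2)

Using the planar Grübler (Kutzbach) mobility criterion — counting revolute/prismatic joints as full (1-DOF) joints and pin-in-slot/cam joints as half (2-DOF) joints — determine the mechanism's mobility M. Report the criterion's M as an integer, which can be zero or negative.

ground; <1,0,0>
#1 <2,0,0>
#2 <3,0,0>
PS:2↔1 J2 <3,0,1>
#3 <4,0,1>
P:0↔3 J1 <4,1,1>
R:3↔1 J1 <4,2,1>
#4 <5,2,1>
C:4↔3 J2 <5,2,2>
PS:4↔2 J2 <5,2,3>
R:1↔0 J1 <5,3,3>
P:4↔1 J1 <5,4,3>
R:0↔4 J1 <5,5,3>
R:3↔2 J1 <5,6,3>
3×4 − 2×6 − 1×3 = -3

M = -3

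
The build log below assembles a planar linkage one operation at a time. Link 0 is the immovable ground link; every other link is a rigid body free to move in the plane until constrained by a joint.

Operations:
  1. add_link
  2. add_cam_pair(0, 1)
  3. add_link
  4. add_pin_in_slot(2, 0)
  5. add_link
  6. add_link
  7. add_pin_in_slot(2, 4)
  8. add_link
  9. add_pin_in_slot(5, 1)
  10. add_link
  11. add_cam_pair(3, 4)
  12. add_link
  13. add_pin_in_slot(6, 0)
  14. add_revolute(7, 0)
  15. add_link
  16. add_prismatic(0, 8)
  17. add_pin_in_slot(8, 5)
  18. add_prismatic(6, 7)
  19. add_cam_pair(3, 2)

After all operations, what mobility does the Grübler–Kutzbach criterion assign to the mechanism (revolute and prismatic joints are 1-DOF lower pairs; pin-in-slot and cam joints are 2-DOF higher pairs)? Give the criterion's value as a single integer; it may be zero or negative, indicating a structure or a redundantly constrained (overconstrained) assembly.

M = 10

ground; <1,0,0>
#1 <2,0,0>
C:0↔1 J2 <2,0,1>
#2 <3,0,1>
PS:2↔0 J2 <3,0,2>
#3 <4,0,2>
#4 <5,0,2>
PS:2↔4 J2 <5,0,3>
#5 <6,0,3>
PS:5↔1 J2 <6,0,4>
#6 <7,0,4>
C:3↔4 J2 <7,0,5>
#7 <8,0,5>
PS:6↔0 J2 <8,0,6>
R:7↔0 J1 <8,1,6>
#8 <9,1,6>
P:0↔8 J1 <9,2,6>
PS:8↔5 J2 <9,2,7>
P:6↔7 J1 <9,3,7>
C:3↔2 J2 <9,3,8>
3×8 − 2×3 − 1×8 = 10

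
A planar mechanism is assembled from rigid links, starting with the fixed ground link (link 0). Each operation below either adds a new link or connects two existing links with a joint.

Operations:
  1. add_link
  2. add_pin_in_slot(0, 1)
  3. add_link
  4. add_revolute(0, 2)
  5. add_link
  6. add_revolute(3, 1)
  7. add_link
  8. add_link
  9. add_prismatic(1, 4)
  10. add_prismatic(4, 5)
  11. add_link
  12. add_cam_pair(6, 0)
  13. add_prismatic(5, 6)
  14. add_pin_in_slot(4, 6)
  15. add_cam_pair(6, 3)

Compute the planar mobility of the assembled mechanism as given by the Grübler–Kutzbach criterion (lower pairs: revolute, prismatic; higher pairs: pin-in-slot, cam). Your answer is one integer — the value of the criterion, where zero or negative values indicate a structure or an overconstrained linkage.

ground; <1,0,0>
#1 <2,0,0>
PS:0↔1 J2 <2,0,1>
#2 <3,0,1>
R:0↔2 J1 <3,1,1>
#3 <4,1,1>
R:3↔1 J1 <4,2,1>
#4 <5,2,1>
#5 <6,2,1>
P:1↔4 J1 <6,3,1>
P:4↔5 J1 <6,4,1>
#6 <7,4,1>
C:6↔0 J2 <7,4,2>
P:5↔6 J1 <7,5,2>
PS:4↔6 J2 <7,5,3>
C:6↔3 J2 <7,5,4>
3×6 − 2×5 − 1×4 = 4

M = 4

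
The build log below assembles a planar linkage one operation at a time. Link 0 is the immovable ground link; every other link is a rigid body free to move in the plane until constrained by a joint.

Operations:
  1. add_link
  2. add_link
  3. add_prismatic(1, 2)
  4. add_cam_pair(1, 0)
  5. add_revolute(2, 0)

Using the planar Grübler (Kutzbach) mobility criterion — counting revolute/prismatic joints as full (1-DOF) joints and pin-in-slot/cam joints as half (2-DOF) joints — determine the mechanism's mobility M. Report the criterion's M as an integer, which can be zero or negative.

M = 1

ground; <1,0,0>
#1 <2,0,0>
#2 <3,0,0>
P:1↔2 J1 <3,1,0>
C:1↔0 J2 <3,1,1>
R:2↔0 J1 <3,2,1>
3×2 − 2×2 − 1×1 = 1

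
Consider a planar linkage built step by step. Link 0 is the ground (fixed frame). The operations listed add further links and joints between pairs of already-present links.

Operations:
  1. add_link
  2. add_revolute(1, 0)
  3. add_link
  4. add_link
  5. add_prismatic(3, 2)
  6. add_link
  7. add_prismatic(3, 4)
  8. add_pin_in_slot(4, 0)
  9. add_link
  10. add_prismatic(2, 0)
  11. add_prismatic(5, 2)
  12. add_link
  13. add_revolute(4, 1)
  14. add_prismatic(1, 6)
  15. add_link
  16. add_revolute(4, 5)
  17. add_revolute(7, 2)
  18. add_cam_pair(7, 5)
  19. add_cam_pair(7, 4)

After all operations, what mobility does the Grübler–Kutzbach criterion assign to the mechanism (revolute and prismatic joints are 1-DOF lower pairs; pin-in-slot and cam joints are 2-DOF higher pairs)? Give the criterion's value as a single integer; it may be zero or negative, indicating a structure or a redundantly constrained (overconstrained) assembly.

[1;0;0] (link 0 is ground)
L+ [2;0;0]
R(1,0)∈J1 [2;1;0]
L+ [3;1;0]
L+ [4;1;0]
P(3,2)∈J1 [4;2;0]
L+ [5;2;0]
P(3,4)∈J1 [5;3;0]
PS(4,0)∈J2 [5;3;1]
L+ [6;3;1]
P(2,0)∈J1 [6;4;1]
P(5,2)∈J1 [6;5;1]
L+ [7;5;1]
R(4,1)∈J1 [7;6;1]
P(1,6)∈J1 [7;7;1]
L+ [8;7;1]
R(4,5)∈J1 [8;8;1]
R(7,2)∈J1 [8;9;1]
C(7,5)∈J2 [8;9;2]
C(7,4)∈J2 [8;9;3]
mobility = 21 − 18 − 3 = 0

M = 0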